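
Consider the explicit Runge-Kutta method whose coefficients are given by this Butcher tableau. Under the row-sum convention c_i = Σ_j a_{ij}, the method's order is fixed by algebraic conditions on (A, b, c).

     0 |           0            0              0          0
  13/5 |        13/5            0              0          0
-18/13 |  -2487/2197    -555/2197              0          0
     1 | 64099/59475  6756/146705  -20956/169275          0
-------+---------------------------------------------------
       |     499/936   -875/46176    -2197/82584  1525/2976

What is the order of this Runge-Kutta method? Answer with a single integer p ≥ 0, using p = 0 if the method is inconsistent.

b = (499/936, -875/46176, -2197/82584, 1525/2976)
c = (0, 13/5, -18/13, 1)
Ac = (0, 0, -111/169, 444/1525)
Σ b_i: 499/936·1 + (-875/46176)·1 + (-2197/82584)·1 + 1525/2976·1 = 1 ✓
b·c: (-875/46176)·13/5 + (-2197/82584)·(-18/13) + 1525/2976·1 = 1/2 ✓
b·c²: (-875/46176)·169/25 + (-2197/82584)·324/169 + 1525/2976·1 = 1/3 ✓
b·Ac: (-2197/82584)·(-111/169) + 1525/2976·444/1525 = 1/6 ✓
b·c³: (-875/46176)·2197/125 + (-2197/82584)·(-5832/2197) + 1525/2976·1 = 1/4 ✓
b·(c∘Ac): (-2197/82584)·1998/2197 + 1525/2976·444/1525 = 1/8 ✓
b·Ac²: (-2197/82584)·(-111/65) + 1525/2976·564/7625 = 1/12 ✓
b·A²c: 1525/2976·124/1525 = 1/24 ✓; 4 stages ⇒ order 4.

4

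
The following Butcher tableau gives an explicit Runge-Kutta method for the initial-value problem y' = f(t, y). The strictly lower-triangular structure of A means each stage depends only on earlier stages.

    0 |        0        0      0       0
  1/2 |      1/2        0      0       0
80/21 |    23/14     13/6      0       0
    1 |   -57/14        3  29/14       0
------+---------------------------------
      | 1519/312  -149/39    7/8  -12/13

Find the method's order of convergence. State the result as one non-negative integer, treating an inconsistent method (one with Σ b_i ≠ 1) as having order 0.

2

b = (1519/312, -149/39, 7/8, -12/13)
c = (0, 1/2, 80/21, 1)
Ac = (0, 0, 13/12, 2761/294)
Σ b_i: 1519/312·1 + (-149/39)·1 + 7/8·1 + (-12/13)·1 = 1 ✓
b·c: (-149/39)·1/2 + 7/8·80/21 + (-12/13)·1 = 1/2 ✓
b·c²: (-149/39)·1/4 + 7/8·6400/441 + (-12/13)·1 = 35447/3276 ≠ 1/3 ⇒ order 2.
b·Ac: 7/8·13/12 + (-12/13)·2761/294 = -472145/61152 ≠ 1/6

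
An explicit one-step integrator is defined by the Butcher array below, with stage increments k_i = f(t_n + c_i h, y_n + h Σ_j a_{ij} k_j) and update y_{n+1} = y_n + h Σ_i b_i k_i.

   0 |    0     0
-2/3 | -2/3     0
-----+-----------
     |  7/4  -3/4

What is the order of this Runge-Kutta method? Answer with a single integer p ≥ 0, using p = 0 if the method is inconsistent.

b = (7/4, -3/4)
c = (0, -2/3)
Σ b_i: 7/4·1 + (-3/4)·1 = 1 ✓
b·c: (-3/4)·(-2/3) = 1/2 ✓; 2 stages ⇒ order 2.

2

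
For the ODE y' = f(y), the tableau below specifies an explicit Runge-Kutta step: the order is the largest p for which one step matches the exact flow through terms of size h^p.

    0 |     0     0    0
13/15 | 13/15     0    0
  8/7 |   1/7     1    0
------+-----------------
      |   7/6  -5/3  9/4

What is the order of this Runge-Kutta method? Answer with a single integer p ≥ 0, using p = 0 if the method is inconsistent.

0

b = (7/6, -5/3, 9/4)
c = (0, 13/15, 8/7)
Ac = (0, 0, 13/15)
Σ b_i: 7/6·1 + (-5/3)·1 + 9/4·1 = 7/4 ≠ 1 ⇒ order 0.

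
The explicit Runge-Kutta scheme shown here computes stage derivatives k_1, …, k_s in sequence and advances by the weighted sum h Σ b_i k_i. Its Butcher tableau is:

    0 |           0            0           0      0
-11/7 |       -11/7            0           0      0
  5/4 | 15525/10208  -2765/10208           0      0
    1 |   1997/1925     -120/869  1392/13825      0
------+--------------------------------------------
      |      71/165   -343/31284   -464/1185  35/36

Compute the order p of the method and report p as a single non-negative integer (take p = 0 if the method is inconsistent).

4

b = (71/165, -343/31284, -464/1185, 35/36)
c = (0, -11/7, 5/4, 1)
Ac = (0, 0, 395/928, 12/35)
Σ b_i: 71/165·1 + (-343/31284)·1 + (-464/1185)·1 + 35/36·1 = 1 ✓
b·c: (-343/31284)·(-11/7) + (-464/1185)·5/4 + 35/36·1 = 1/2 ✓
b·c²: (-343/31284)·121/49 + (-464/1185)·25/16 + 35/36·1 = 1/3 ✓
b·Ac: (-464/1185)·395/928 + 35/36·12/35 = 1/6 ✓
b·c³: (-343/31284)·(-1331/343) + (-464/1185)·125/64 + 35/36·1 = 1/4 ✓
b·(c∘Ac): (-464/1185)·1975/3712 + 35/36·12/35 = 1/8 ✓
b·Ac²: (-464/1185)·(-4345/6496) + 35/36·(-9/49) = 1/12 ✓
b·A²c: 35/36·3/70 = 1/24 ✓; 4 stages ⇒ order 4.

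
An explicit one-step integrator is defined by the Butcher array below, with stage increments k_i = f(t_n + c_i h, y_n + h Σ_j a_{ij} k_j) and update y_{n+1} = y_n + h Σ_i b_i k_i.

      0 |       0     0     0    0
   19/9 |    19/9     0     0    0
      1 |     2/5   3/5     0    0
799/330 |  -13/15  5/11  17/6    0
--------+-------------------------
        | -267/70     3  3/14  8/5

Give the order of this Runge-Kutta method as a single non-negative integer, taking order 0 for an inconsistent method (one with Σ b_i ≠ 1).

b = (-267/70, 3, 3/14, 8/5)
c = (0, 19/9, 1, 799/330)
Ac = (0, 0, 19/15, 751/198)
Σ b_i: (-267/70)·1 + 3·1 + 3/14·1 + 8/5·1 = 1 ✓
b·c: 3·19/9 + 3/14·1 + 8/5·799/330 = 40123/3850 ≠ 1/2 ⇒ order 1.

1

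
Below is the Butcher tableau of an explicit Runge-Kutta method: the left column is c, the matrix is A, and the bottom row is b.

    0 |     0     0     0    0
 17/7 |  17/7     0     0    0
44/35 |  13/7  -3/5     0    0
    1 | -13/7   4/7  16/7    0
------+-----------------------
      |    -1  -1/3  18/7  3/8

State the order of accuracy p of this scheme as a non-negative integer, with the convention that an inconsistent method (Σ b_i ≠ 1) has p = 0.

0

b = (-1, -1/3, 18/7, 3/8)
c = (0, 17/7, 44/35, 1)
Ac = (0, 0, -51/35, 1044/245)
Σ b_i: (-1)·1 + (-1/3)·1 + 18/7·1 + 3/8·1 = 271/168 ≠ 1 ⇒ order 0.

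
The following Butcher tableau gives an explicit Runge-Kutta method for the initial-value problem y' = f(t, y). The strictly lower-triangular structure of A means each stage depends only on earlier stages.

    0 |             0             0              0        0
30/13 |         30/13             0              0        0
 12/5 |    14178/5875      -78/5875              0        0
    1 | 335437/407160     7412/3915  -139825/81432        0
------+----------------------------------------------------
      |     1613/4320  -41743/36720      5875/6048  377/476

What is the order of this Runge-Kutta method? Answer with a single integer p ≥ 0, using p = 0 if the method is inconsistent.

b = (1613/4320, -41743/36720, 5875/6048, 377/476)
c = (0, 30/13, 12/5, 1)
Ac = (0, 0, -36/1175, 187/754)
Σ b_i: 1613/4320·1 + (-41743/36720)·1 + 5875/6048·1 + 377/476·1 = 1 ✓
b·c: (-41743/36720)·30/13 + 5875/6048·12/5 + 377/476·1 = 1/2 ✓
b·c²: (-41743/36720)·900/169 + 5875/6048·144/25 + 377/476·1 = 1/3 ✓
b·Ac: 5875/6048·(-36/1175) + 377/476·187/754 = 1/6 ✓
b·c³: (-41743/36720)·27000/2197 + 5875/6048·1728/125 + 377/476·1 = 1/4 ✓
b·(c∘Ac): 5875/6048·(-432/5875) + 377/476·187/754 = 1/8 ✓
b·Ac²: 5875/6048·(-216/3055) + 377/476·2822/14703 = 1/12 ✓
b·A²c: 377/476·119/2262 = 1/24 ✓; 4 stages ⇒ order 4.

4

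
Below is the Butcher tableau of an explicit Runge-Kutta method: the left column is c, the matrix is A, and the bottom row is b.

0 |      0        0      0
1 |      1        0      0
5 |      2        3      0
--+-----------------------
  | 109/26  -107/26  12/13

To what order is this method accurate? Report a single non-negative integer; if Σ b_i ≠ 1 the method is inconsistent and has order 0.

b = (109/26, -107/26, 12/13)
c = (0, 1, 5)
Ac = (0, 0, 3)
Σ b_i: 109/26·1 + (-107/26)·1 + 12/13·1 = 1 ✓
b·c: (-107/26)·1 + 12/13·5 = 1/2 ✓
b·c²: (-107/26)·1 + 12/13·25 = 493/26 ≠ 1/3 ⇒ order 2.
b·Ac: 12/13·3 = 36/13 ≠ 1/6

2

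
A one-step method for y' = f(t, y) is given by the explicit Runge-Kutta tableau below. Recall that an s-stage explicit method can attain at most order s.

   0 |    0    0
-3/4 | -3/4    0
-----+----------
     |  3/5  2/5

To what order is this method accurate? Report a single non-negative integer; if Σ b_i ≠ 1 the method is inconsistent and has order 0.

b = (3/5, 2/5)
c = (0, -3/4)
Σ b_i: 3/5·1 + 2/5·1 = 1 ✓
b·c: 2/5·(-3/4) = -3/10 ≠ 1/2 ⇒ order 1.

1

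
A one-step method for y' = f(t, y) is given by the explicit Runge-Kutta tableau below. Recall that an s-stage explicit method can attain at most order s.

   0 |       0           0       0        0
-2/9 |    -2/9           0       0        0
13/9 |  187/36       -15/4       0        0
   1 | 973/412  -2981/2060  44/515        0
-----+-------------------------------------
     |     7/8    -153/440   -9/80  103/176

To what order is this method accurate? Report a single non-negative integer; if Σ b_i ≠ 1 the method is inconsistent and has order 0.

b = (7/8, -153/440, -9/80, 103/176)
c = (0, -2/9, 13/9, 1)
Ac = (0, 0, 5/6, 275/618)
Σ b_i: 7/8·1 + (-153/440)·1 + (-9/80)·1 + 103/176·1 = 1 ✓
b·c: (-153/440)·(-2/9) + (-9/80)·13/9 + 103/176·1 = 1/2 ✓
b·c²: (-153/440)·4/81 + (-9/80)·169/81 + 103/176·1 = 1/3 ✓
b·Ac: (-9/80)·5/6 + 103/176·275/618 = 1/6 ✓
b·c³: (-153/440)·(-8/729) + (-9/80)·2197/729 + 103/176·1 = 1/4 ✓
b·(c∘Ac): (-9/80)·65/54 + 103/176·275/618 = 1/8 ✓
b·Ac²: (-9/80)·(-5/27) + 103/176·11/103 = 1/12 ✓
b·A²c: 103/176·22/309 = 1/24 ✓; 4 stages ⇒ order 4.

4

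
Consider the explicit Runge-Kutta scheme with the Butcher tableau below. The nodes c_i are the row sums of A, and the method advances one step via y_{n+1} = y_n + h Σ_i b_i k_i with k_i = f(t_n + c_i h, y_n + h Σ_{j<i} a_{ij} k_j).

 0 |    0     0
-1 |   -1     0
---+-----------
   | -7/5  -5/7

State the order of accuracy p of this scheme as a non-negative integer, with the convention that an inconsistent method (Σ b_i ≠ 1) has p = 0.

0

b = (-7/5, -5/7)
c = (0, -1)
Σ b_i: (-7/5)·1 + (-5/7)·1 = -74/35 ≠ 1 ⇒ order 0.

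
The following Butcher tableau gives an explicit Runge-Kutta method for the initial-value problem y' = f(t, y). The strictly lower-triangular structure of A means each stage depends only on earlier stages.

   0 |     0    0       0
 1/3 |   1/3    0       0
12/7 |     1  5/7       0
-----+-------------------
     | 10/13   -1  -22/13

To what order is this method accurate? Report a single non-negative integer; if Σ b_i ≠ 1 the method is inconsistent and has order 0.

b = (10/13, -1, -22/13)
c = (0, 1/3, 12/7)
Ac = (0, 0, 5/21)
Σ b_i: 10/13·1 + (-1)·1 + (-22/13)·1 = -25/13 ≠ 1 ⇒ order 0.

0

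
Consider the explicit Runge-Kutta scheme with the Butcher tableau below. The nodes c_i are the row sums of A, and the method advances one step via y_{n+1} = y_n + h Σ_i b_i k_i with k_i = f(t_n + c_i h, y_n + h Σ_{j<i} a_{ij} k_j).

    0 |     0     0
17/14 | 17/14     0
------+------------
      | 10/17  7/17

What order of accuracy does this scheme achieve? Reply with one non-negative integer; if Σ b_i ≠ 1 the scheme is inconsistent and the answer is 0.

2

b = (10/17, 7/17)
c = (0, 17/14)
Σ b_i: 10/17·1 + 7/17·1 = 1 ✓
b·c: 7/17·17/14 = 1/2 ✓; 2 stages ⇒ order 2.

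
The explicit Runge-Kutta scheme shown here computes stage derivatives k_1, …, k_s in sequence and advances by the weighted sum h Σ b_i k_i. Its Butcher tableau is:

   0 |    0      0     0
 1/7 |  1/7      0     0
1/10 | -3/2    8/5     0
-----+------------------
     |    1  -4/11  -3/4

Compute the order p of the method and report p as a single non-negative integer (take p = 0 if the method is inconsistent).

b = (1, -4/11, -3/4)
c = (0, 1/7, 1/10)
Ac = (0, 0, 8/35)
Σ b_i: 1·1 + (-4/11)·1 + (-3/4)·1 = -5/44 ≠ 1 ⇒ order 0.

0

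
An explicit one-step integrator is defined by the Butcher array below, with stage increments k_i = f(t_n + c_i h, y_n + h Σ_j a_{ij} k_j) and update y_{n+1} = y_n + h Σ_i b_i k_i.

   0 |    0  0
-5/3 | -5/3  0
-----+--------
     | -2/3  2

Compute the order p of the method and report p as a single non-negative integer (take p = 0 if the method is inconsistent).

0

b = (-2/3, 2)
c = (0, -5/3)
Σ b_i: (-2/3)·1 + 2·1 = 4/3 ≠ 1 ⇒ order 0.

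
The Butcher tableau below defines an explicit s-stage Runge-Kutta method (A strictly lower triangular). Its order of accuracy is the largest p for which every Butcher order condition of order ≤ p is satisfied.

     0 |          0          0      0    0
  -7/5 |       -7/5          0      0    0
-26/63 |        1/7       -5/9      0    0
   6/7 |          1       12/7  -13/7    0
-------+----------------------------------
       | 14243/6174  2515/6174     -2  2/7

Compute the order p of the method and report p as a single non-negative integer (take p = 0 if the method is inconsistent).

2

b = (14243/6174, 2515/6174, -2, 2/7)
c = (0, -7/5, -26/63, 6/7)
Ac = (0, 0, 7/9, -3602/2205)
Σ b_i: 14243/6174·1 + 2515/6174·1 + (-2)·1 + 2/7·1 = 1 ✓
b·c: 2515/6174·(-7/5) + (-2)·(-26/63) + 2/7·6/7 = 1/2 ✓
b·c²: 2515/6174·49/25 + (-2)·676/3969 + 2/7·36/49 = 185503/277830 ≠ 1/3 ⇒ order 2.
b·Ac: (-2)·7/9 + 2/7·(-3602/2205) = -31214/15435 ≠ 1/6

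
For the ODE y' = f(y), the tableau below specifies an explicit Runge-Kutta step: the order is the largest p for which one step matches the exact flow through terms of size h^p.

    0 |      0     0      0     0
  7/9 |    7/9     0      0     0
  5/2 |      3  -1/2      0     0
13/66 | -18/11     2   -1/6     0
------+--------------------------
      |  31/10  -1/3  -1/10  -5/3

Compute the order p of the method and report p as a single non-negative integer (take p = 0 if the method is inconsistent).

b = (31/10, -1/3, -1/10, -5/3)
c = (0, 7/9, 5/2, 13/66)
Ac = (0, 0, -7/18, 41/36)
Σ b_i: 31/10·1 + (-1/3)·1 + (-1/10)·1 + (-5/3)·1 = 1 ✓
b·c: (-1/3)·7/9 + (-1/10)·5/2 + (-5/3)·13/66 = -995/1188 ≠ 1/2 ⇒ order 1.

1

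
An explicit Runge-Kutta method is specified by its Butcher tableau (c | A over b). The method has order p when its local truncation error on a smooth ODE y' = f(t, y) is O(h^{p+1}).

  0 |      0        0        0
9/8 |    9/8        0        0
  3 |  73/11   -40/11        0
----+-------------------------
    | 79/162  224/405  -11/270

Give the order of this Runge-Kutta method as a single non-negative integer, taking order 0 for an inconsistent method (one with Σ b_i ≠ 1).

b = (79/162, 224/405, -11/270)
c = (0, 9/8, 3)
Ac = (0, 0, -45/11)
Σ b_i: 79/162·1 + 224/405·1 + (-11/270)·1 = 1 ✓
b·c: 224/405·9/8 + (-11/270)·3 = 1/2 ✓
b·c²: 224/405·81/64 + (-11/270)·9 = 1/3 ✓
b·Ac: (-11/270)·(-45/11) = 1/6 ✓; 3 stages ⇒ order 3.

3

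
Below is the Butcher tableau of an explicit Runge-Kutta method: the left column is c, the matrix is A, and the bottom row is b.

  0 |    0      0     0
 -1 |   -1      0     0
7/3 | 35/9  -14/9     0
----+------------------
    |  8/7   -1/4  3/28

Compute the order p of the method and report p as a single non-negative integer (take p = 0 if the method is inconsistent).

3

b = (8/7, -1/4, 3/28)
c = (0, -1, 7/3)
Ac = (0, 0, 14/9)
Σ b_i: 8/7·1 + (-1/4)·1 + 3/28·1 = 1 ✓
b·c: (-1/4)·(-1) + 3/28·7/3 = 1/2 ✓
b·c²: (-1/4)·1 + 3/28·49/9 = 1/3 ✓
b·Ac: 3/28·14/9 = 1/6 ✓; 3 stages ⇒ order 3.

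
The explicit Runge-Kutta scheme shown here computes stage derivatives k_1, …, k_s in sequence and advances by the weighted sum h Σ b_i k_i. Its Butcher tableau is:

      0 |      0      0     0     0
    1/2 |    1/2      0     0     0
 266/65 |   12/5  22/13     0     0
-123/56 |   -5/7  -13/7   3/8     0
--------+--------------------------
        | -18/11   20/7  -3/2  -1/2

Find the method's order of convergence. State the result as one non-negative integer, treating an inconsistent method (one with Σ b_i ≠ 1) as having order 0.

b = (-18/11, 20/7, -3/2, -1/2)
c = (0, 1/2, 266/65, -123/56)
Ac = (0, 0, 11/13, 1103/1820)
Σ b_i: (-18/11)·1 + 20/7·1 + (-3/2)·1 + (-1/2)·1 = -60/77 ≠ 1 ⇒ order 0.

0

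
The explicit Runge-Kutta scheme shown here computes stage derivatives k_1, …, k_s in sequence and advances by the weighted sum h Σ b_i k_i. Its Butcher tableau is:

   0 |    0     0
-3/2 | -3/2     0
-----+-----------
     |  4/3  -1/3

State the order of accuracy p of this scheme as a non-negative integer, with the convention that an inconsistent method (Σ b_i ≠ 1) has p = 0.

2

b = (4/3, -1/3)
c = (0, -3/2)
Σ b_i: 4/3·1 + (-1/3)·1 = 1 ✓
b·c: (-1/3)·(-3/2) = 1/2 ✓; 2 stages ⇒ order 2.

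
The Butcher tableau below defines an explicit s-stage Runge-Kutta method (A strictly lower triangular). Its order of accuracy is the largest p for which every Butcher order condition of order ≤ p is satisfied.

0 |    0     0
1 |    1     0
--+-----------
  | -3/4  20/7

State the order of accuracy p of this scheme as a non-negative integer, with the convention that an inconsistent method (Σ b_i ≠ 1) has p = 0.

0

b = (-3/4, 20/7)
c = (0, 1)
Σ b_i: (-3/4)·1 + 20/7·1 = 59/28 ≠ 1 ⇒ order 0.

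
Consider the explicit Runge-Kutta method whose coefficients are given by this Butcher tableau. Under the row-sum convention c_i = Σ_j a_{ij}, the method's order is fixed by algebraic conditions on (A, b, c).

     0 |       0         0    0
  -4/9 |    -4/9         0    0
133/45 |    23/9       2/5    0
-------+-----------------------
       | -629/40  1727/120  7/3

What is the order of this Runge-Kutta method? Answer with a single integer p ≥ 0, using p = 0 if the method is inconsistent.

2

b = (-629/40, 1727/120, 7/3)
c = (0, -4/9, 133/45)
Ac = (0, 0, -8/45)
Σ b_i: (-629/40)·1 + 1727/120·1 + 7/3·1 = 1 ✓
b·c: 1727/120·(-4/9) + 7/3·133/45 = 1/2 ✓
b·c²: 1727/120·16/81 + 7/3·17689/2025 = 15677/675 ≠ 1/3 ⇒ order 2.
b·Ac: 7/3·(-8/45) = -56/135 ≠ 1/6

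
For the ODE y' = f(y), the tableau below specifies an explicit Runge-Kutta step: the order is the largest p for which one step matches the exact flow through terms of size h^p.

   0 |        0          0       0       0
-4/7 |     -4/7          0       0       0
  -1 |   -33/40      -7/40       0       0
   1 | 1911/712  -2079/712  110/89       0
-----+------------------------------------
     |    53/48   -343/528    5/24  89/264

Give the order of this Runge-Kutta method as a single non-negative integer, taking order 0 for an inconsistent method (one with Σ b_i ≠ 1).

4

b = (53/48, -343/528, 5/24, 89/264)
c = (0, -4/7, -1, 1)
Ac = (0, 0, 1/10, 77/178)
Σ b_i: 53/48·1 + (-343/528)·1 + 5/24·1 + 89/264·1 = 1 ✓
b·c: (-343/528)·(-4/7) + 5/24·(-1) + 89/264·1 = 1/2 ✓
b·c²: (-343/528)·16/49 + 5/24·1 + 89/264·1 = 1/3 ✓
b·Ac: 5/24·1/10 + 89/264·77/178 = 1/6 ✓
b·c³: (-343/528)·(-64/343) + 5/24·(-1) + 89/264·1 = 1/4 ✓
b·(c∘Ac): 5/24·(-1/10) + 89/264·77/178 = 1/8 ✓
b·Ac²: 5/24·(-2/35) + 89/264·176/623 = 1/12 ✓
b·A²c: 89/264·11/89 = 1/24 ✓; 4 stages ⇒ order 4.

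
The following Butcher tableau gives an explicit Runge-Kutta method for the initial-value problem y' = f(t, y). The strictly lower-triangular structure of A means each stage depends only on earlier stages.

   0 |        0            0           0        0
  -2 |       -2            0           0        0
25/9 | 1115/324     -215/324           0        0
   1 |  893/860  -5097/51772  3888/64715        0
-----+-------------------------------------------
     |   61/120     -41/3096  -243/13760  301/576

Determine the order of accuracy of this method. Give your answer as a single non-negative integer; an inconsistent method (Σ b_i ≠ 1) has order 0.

4

b = (61/120, -41/3096, -243/13760, 301/576)
c = (0, -2, 25/9, 1)
Ac = (0, 0, 215/162, 219/602)
Σ b_i: 61/120·1 + (-41/3096)·1 + (-243/13760)·1 + 301/576·1 = 1 ✓
b·c: (-41/3096)·(-2) + (-243/13760)·25/9 + 301/576·1 = 1/2 ✓
b·c²: (-41/3096)·4 + (-243/13760)·625/81 + 301/576·1 = 1/3 ✓
b·Ac: (-243/13760)·215/162 + 301/576·219/602 = 1/6 ✓
b·c³: (-41/3096)·(-8) + (-243/13760)·15625/729 + 301/576·1 = 1/4 ✓
b·(c∘Ac): (-243/13760)·5375/1458 + 301/576·219/602 = 1/8 ✓
b·Ac²: (-243/13760)·(-215/81) + 301/576·3/43 = 1/12 ✓
b·A²c: 301/576·24/301 = 1/24 ✓; 4 stages ⇒ order 4.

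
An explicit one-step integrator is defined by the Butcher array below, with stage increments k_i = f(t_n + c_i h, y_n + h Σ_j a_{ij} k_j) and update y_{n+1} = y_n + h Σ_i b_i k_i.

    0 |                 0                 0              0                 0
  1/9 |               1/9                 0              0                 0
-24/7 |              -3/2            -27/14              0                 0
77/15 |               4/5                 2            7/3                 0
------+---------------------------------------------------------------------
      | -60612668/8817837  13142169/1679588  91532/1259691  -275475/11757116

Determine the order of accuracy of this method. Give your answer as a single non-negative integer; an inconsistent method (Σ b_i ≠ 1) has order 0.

b = (-60612668/8817837, 13142169/1679588, 91532/1259691, -275475/11757116)
c = (0, 1/9, -24/7, 77/15)
Ac = (0, 0, -3/14, -70/9)
Σ b_i: (-60612668/8817837)·1 + 13142169/1679588·1 + 91532/1259691·1 + (-275475/11757116)·1 = 1 ✓
b·c: 13142169/1679588·1/9 + 91532/1259691·(-24/7) + (-275475/11757116)·77/15 = 1/2 ✓
b·c²: 13142169/1679588·1/81 + 91532/1259691·576/49 + (-275475/11757116)·5929/225 = 1/3 ✓
b·Ac: 91532/1259691·(-3/14) + (-275475/11757116)·(-70/9) = 1/6 ✓
b·c³: 13142169/1679588·1/729 + 91532/1259691·(-13824/343) + (-275475/11757116)·456533/3375 = -1610280457/264535110 ≠ 1/4 ⇒ order 3.
b·(c∘Ac): 91532/1259691·36/49 + (-275475/11757116)·(-1078/27) = 7474013/7558146 ≠ 1/8
b·Ac²: 91532/1259691·(-1/42) + (-275475/11757116)·15566/567 = -716596147/1111047462 ≠ 1/12
b·A²c: (-275475/11757116)·(-1/2) = 275475/23514232 ≠ 1/24

3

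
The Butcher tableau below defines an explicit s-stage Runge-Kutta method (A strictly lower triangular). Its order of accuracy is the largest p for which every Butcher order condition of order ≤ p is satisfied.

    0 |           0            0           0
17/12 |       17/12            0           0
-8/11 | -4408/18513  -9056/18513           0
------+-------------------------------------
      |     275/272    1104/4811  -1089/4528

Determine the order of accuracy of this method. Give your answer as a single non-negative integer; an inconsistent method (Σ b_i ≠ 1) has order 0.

b = (275/272, 1104/4811, -1089/4528)
c = (0, 17/12, -8/11)
Ac = (0, 0, -2264/3267)
Σ b_i: 275/272·1 + 1104/4811·1 + (-1089/4528)·1 = 1 ✓
b·c: 1104/4811·17/12 + (-1089/4528)·(-8/11) = 1/2 ✓
b·c²: 1104/4811·289/144 + (-1089/4528)·64/121 = 1/3 ✓
b·Ac: (-1089/4528)·(-2264/3267) = 1/6 ✓; 3 stages ⇒ order 3.

3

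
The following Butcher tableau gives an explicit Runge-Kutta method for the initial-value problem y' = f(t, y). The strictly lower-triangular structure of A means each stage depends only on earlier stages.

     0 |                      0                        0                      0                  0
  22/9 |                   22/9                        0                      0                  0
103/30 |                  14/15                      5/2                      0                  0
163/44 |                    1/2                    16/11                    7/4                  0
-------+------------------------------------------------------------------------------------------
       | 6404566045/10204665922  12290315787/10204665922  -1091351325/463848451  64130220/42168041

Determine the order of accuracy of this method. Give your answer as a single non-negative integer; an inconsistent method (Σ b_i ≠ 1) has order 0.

3

b = (6404566045/10204665922, 12290315787/10204665922, -1091351325/463848451, 64130220/42168041)
c = (0, 22/9, 103/30, 163/44)
Ac = (0, 0, 55/9, 3443/360)
Σ b_i: 6404566045/10204665922·1 + 12290315787/10204665922·1 + (-1091351325/463848451)·1 + 64130220/42168041·1 = 1 ✓
b·c: 12290315787/10204665922·22/9 + (-1091351325/463848451)·103/30 + 64130220/42168041·163/44 = 1/2 ✓
b·c²: 12290315787/10204665922·484/81 + (-1091351325/463848451)·10609/900 + 64130220/42168041·26569/1936 = 1/3 ✓
b·Ac: (-1091351325/463848451)·55/9 + 64130220/42168041·3443/360 = 1/6 ✓
b·c³: 12290315787/10204665922·10648/729 + (-1091351325/463848451)·1092727/27000 + 64130220/42168041·4330747/85184 = -3434186798437/11021039195760 ≠ 1/4 ⇒ order 3.
b·(c∘Ac): (-1091351325/463848451)·1133/54 + 64130220/42168041·51019/1440 = 13714069409/3036098952 ≠ 1/8
b·Ac²: (-1091351325/463848451)·1210/81 + 64130220/42168041·949967/32400 = 215035573379/22770742140 ≠ 1/12
b·A²c: 64130220/42168041·385/36 = 685837075/42168041 ≠ 1/24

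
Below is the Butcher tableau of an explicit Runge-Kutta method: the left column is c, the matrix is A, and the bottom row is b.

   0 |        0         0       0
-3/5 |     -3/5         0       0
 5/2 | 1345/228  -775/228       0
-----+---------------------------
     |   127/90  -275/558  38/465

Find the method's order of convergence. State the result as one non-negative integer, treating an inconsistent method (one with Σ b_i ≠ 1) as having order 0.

b = (127/90, -275/558, 38/465)
c = (0, -3/5, 5/2)
Ac = (0, 0, 155/76)
Σ b_i: 127/90·1 + (-275/558)·1 + 38/465·1 = 1 ✓
b·c: (-275/558)·(-3/5) + 38/465·5/2 = 1/2 ✓
b·c²: (-275/558)·9/25 + 38/465·25/4 = 1/3 ✓
b·Ac: 38/465·155/76 = 1/6 ✓; 3 stages ⇒ order 3.

3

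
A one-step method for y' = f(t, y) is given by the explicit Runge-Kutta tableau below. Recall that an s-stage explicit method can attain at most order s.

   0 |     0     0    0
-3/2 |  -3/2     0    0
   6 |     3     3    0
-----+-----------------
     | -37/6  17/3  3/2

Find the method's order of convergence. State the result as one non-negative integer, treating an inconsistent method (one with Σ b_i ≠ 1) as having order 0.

b = (-37/6, 17/3, 3/2)
c = (0, -3/2, 6)
Ac = (0, 0, -9/2)
Σ b_i: (-37/6)·1 + 17/3·1 + 3/2·1 = 1 ✓
b·c: 17/3·(-3/2) + 3/2·6 = 1/2 ✓
b·c²: 17/3·9/4 + 3/2·36 = 267/4 ≠ 1/3 ⇒ order 2.
b·Ac: 3/2·(-9/2) = -27/4 ≠ 1/6

2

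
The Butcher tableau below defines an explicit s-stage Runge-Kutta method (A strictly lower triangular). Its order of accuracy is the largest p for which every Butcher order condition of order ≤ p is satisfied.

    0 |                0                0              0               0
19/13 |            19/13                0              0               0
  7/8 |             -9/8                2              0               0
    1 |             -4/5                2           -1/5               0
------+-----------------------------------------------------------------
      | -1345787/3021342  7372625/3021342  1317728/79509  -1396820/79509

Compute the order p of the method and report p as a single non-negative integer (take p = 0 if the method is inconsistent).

b = (-1345787/3021342, 7372625/3021342, 1317728/79509, -1396820/79509)
c = (0, 19/13, 7/8, 1)
Ac = (0, 0, 38/13, 1429/520)
Σ b_i: (-1345787/3021342)·1 + 7372625/3021342·1 + 1317728/79509·1 + (-1396820/79509)·1 = 1 ✓
b·c: 7372625/3021342·19/13 + 1317728/79509·7/8 + (-1396820/79509)·1 = 1/2 ✓
b·c²: 7372625/3021342·361/169 + 1317728/79509·49/64 + (-1396820/79509)·1 = 1/3 ✓
b·Ac: 1317728/79509·38/13 + (-1396820/79509)·1429/520 = 1/6 ✓
b·c³: 7372625/3021342·6859/2197 + 1317728/79509·343/512 + (-1396820/79509)·1 = 6355867/5512624 ≠ 1/4 ⇒ order 3.
b·(c∘Ac): 1317728/79509·133/52 + (-1396820/79509)·1429/520 = -4057959/689078 ≠ 1/8
b·Ac²: 1317728/79509·722/169 + (-1396820/79509)·222759/54080 = -1984127/1272144 ≠ 1/12
b·A²c: (-1396820/79509)·(-38/65) = 10615832/1033617 ≠ 1/24

3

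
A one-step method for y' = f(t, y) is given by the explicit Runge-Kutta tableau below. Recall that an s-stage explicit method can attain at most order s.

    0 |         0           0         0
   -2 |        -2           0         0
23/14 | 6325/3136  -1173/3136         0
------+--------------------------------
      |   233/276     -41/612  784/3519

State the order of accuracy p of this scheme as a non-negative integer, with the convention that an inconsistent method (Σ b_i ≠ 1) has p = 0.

3

b = (233/276, -41/612, 784/3519)
c = (0, -2, 23/14)
Ac = (0, 0, 1173/1568)
Σ b_i: 233/276·1 + (-41/612)·1 + 784/3519·1 = 1 ✓
b·c: (-41/612)·(-2) + 784/3519·23/14 = 1/2 ✓
b·c²: (-41/612)·4 + 784/3519·529/196 = 1/3 ✓
b·Ac: 784/3519·1173/1568 = 1/6 ✓; 3 stages ⇒ order 3.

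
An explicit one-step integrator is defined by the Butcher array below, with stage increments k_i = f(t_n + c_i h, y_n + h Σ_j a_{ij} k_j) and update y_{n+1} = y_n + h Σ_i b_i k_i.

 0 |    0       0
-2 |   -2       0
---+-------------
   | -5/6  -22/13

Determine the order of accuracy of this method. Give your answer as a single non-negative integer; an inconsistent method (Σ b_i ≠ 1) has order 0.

b = (-5/6, -22/13)
c = (0, -2)
Σ b_i: (-5/6)·1 + (-22/13)·1 = -197/78 ≠ 1 ⇒ order 0.

0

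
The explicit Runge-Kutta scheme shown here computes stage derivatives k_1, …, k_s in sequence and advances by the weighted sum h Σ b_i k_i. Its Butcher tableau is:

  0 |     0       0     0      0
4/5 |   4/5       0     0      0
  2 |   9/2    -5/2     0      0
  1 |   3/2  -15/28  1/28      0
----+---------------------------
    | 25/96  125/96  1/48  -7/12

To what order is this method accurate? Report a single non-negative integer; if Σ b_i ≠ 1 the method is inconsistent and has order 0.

4

b = (25/96, 125/96, 1/48, -7/12)
c = (0, 4/5, 2, 1)
Ac = (0, 0, -2, -5/14)
Σ b_i: 25/96·1 + 125/96·1 + 1/48·1 + (-7/12)·1 = 1 ✓
b·c: 125/96·4/5 + 1/48·2 + (-7/12)·1 = 1/2 ✓
b·c²: 125/96·16/25 + 1/48·4 + (-7/12)·1 = 1/3 ✓
b·Ac: 1/48·(-2) + (-7/12)·(-5/14) = 1/6 ✓
b·c³: 125/96·64/125 + 1/48·8 + (-7/12)·1 = 1/4 ✓
b·(c∘Ac): 1/48·(-4) + (-7/12)·(-5/14) = 1/8 ✓
b·Ac²: 1/48·(-8/5) + (-7/12)·(-1/5) = 1/12 ✓
b·A²c: (-7/12)·(-1/14) = 1/24 ✓; 4 stages ⇒ order 4.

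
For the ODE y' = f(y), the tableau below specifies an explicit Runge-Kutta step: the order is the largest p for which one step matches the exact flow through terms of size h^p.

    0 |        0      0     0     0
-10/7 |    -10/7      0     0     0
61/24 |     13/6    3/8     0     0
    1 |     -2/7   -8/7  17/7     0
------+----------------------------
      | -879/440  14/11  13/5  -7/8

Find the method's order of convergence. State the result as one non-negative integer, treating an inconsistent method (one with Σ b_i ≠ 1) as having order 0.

1

b = (-879/440, 14/11, 13/5, -7/8)
c = (0, -10/7, 61/24, 1)
Ac = (0, 0, -15/28, 9179/1176)
Σ b_i: (-879/440)·1 + 14/11·1 + 13/5·1 + (-7/8)·1 = 1 ✓
b·c: 14/11·(-10/7) + 13/5·61/24 + (-7/8)·1 = 646/165 ≠ 1/2 ⇒ order 1.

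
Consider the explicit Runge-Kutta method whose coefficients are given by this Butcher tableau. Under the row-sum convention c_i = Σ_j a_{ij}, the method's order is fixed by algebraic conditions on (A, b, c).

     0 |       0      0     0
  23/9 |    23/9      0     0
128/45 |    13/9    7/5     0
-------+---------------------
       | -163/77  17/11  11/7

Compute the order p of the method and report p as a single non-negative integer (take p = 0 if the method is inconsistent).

1

b = (-163/77, 17/11, 11/7)
c = (0, 23/9, 128/45)
Ac = (0, 0, 161/45)
Σ b_i: (-163/77)·1 + 17/11·1 + 11/7·1 = 1 ✓
b·c: 17/11·23/9 + 11/7·128/45 = 29173/3465 ≠ 1/2 ⇒ order 1.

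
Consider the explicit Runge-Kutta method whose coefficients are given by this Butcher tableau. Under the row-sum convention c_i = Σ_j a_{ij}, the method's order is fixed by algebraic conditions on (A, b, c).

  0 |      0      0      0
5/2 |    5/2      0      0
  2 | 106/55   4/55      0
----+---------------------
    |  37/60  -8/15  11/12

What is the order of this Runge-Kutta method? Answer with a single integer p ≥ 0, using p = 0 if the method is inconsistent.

b = (37/60, -8/15, 11/12)
c = (0, 5/2, 2)
Ac = (0, 0, 2/11)
Σ b_i: 37/60·1 + (-8/15)·1 + 11/12·1 = 1 ✓
b·c: (-8/15)·5/2 + 11/12·2 = 1/2 ✓
b·c²: (-8/15)·25/4 + 11/12·4 = 1/3 ✓
b·Ac: 11/12·2/11 = 1/6 ✓; 3 stages ⇒ order 3.

3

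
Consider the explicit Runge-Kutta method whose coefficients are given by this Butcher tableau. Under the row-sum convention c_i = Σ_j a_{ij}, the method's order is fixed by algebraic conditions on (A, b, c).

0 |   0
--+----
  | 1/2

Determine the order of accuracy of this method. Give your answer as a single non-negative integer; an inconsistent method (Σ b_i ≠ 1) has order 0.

0

b = (1/2)
c = (0)
Σ b_i: 1/2·1 = 1/2 ≠ 1 ⇒ order 0.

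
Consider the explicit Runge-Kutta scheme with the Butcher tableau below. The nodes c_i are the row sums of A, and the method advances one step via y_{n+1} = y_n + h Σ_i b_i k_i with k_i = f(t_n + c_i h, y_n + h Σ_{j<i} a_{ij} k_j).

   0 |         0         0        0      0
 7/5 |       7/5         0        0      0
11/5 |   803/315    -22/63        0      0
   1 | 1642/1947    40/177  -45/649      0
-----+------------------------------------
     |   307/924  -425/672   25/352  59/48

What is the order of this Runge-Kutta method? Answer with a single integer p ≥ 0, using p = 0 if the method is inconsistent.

b = (307/924, -425/672, 25/352, 59/48)
c = (0, 7/5, 11/5, 1)
Ac = (0, 0, -22/45, 29/177)
Σ b_i: 307/924·1 + (-425/672)·1 + 25/352·1 + 59/48·1 = 1 ✓
b·c: (-425/672)·7/5 + 25/352·11/5 + 59/48·1 = 1/2 ✓
b·c²: (-425/672)·49/25 + 25/352·121/25 + 59/48·1 = 1/3 ✓
b·Ac: 25/352·(-22/45) + 59/48·29/177 = 1/6 ✓
b·c³: (-425/672)·343/125 + 25/352·1331/125 + 59/48·1 = 1/4 ✓
b·(c∘Ac): 25/352·(-242/225) + 59/48·29/177 = 1/8 ✓
b·Ac²: 25/352·(-154/225) + 59/48·19/177 = 1/12 ✓
b·A²c: 59/48·2/59 = 1/24 ✓; 4 stages ⇒ order 4.

4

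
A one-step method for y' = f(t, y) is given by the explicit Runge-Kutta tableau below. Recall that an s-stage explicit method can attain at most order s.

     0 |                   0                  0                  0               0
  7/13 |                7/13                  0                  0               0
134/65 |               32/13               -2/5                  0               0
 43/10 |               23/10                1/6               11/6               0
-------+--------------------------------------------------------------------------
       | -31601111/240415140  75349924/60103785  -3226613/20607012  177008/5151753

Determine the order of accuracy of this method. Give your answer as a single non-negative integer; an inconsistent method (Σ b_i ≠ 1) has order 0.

3

b = (-31601111/240415140, 75349924/60103785, -3226613/20607012, 177008/5151753)
c = (0, 7/13, 134/65, 43/10)
Ac = (0, 0, -14/65, 503/130)
Σ b_i: (-31601111/240415140)·1 + 75349924/60103785·1 + (-3226613/20607012)·1 + 177008/5151753·1 = 1 ✓
b·c: 75349924/60103785·7/13 + (-3226613/20607012)·134/65 + 177008/5151753·43/10 = 1/2 ✓
b·c²: 75349924/60103785·49/169 + (-3226613/20607012)·17956/4225 + 177008/5151753·1849/100 = 1/3 ✓
b·Ac: (-3226613/20607012)·(-14/65) + 177008/5151753·503/130 = 1/6 ✓
b·c³: 75349924/60103785·343/2197 + (-3226613/20607012)·2406104/274625 + 177008/5151753·79507/1000 = 56433845744/36276927375 ≠ 1/4 ⇒ order 3.
b·(c∘Ac): (-3226613/20607012)·(-1876/4225) + 177008/5151753·21629/1300 = 357844259/558106575 ≠ 1/8
b·Ac²: (-3226613/20607012)·(-98/845) + 177008/5151753·66247/8450 = 106980933/372071050 ≠ 1/12
b·A²c: 177008/5151753·(-77/195) = -1048432/77276295 ≠ 1/24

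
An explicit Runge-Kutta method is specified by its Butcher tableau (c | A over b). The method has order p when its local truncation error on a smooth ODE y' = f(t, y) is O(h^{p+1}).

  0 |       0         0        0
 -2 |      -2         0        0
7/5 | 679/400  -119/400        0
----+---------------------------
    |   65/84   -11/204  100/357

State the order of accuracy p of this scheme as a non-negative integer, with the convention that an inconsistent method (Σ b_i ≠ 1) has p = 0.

b = (65/84, -11/204, 100/357)
c = (0, -2, 7/5)
Ac = (0, 0, 119/200)
Σ b_i: 65/84·1 + (-11/204)·1 + 100/357·1 = 1 ✓
b·c: (-11/204)·(-2) + 100/357·7/5 = 1/2 ✓
b·c²: (-11/204)·4 + 100/357·49/25 = 1/3 ✓
b·Ac: 100/357·119/200 = 1/6 ✓; 3 stages ⇒ order 3.

3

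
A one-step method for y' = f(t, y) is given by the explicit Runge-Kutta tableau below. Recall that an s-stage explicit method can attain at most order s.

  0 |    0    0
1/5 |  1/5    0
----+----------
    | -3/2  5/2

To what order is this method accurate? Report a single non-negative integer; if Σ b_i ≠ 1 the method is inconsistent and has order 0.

2

b = (-3/2, 5/2)
c = (0, 1/5)
Σ b_i: (-3/2)·1 + 5/2·1 = 1 ✓
b·c: 5/2·1/5 = 1/2 ✓; 2 stages ⇒ order 2.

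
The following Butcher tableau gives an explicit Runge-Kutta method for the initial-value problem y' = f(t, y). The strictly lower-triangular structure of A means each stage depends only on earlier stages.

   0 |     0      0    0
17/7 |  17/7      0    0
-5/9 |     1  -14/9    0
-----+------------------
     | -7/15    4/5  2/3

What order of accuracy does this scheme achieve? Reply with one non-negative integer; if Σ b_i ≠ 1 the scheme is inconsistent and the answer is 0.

1

b = (-7/15, 4/5, 2/3)
c = (0, 17/7, -5/9)
Ac = (0, 0, -34/9)
Σ b_i: (-7/15)·1 + 4/5·1 + 2/3·1 = 1 ✓
b·c: 4/5·17/7 + 2/3·(-5/9) = 1486/945 ≠ 1/2 ⇒ order 1.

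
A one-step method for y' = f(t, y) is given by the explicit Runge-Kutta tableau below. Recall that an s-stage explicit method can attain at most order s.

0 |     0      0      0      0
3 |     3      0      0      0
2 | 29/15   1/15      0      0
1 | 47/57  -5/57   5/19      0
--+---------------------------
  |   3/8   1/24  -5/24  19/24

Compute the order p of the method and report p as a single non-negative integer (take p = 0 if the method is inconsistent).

b = (3/8, 1/24, -5/24, 19/24)
c = (0, 3, 2, 1)
Ac = (0, 0, 1/5, 5/19)
Σ b_i: 3/8·1 + 1/24·1 + (-5/24)·1 + 19/24·1 = 1 ✓
b·c: 1/24·3 + (-5/24)·2 + 19/24·1 = 1/2 ✓
b·c²: 1/24·9 + (-5/24)·4 + 19/24·1 = 1/3 ✓
b·Ac: (-5/24)·1/5 + 19/24·5/19 = 1/6 ✓
b·c³: 1/24·27 + (-5/24)·8 + 19/24·1 = 1/4 ✓
b·(c∘Ac): (-5/24)·2/5 + 19/24·5/19 = 1/8 ✓
b·Ac²: (-5/24)·3/5 + 19/24·5/19 = 1/12 ✓
b·A²c: 19/24·1/19 = 1/24 ✓; 4 stages ⇒ order 4.

4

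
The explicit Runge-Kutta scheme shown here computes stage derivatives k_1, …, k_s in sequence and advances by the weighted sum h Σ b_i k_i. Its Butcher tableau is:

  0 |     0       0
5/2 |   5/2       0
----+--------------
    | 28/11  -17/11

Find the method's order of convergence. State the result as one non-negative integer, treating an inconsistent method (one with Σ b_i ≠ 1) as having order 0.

1

b = (28/11, -17/11)
c = (0, 5/2)
Σ b_i: 28/11·1 + (-17/11)·1 = 1 ✓
b·c: (-17/11)·5/2 = -85/22 ≠ 1/2 ⇒ order 1.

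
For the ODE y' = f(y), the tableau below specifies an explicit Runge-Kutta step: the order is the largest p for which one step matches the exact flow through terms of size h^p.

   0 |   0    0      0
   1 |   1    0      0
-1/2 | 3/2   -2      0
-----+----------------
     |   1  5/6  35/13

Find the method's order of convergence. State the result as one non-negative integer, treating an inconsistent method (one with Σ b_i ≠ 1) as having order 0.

b = (1, 5/6, 35/13)
c = (0, 1, -1/2)
Ac = (0, 0, -2)
Σ b_i: 1·1 + 5/6·1 + 35/13·1 = 353/78 ≠ 1 ⇒ order 0.

0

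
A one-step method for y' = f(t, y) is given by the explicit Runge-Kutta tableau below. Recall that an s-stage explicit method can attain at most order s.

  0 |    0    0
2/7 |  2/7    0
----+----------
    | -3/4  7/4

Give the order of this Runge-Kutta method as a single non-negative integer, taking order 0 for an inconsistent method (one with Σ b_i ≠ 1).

b = (-3/4, 7/4)
c = (0, 2/7)
Σ b_i: (-3/4)·1 + 7/4·1 = 1 ✓
b·c: 7/4·2/7 = 1/2 ✓; 2 stages ⇒ order 2.

2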